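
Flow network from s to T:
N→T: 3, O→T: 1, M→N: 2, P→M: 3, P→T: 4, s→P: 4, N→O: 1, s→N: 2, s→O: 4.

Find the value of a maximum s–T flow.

Augment s→P→T: bottleneck 4. Total 4.
Augment s→N→T: bottleneck 2. Total 6.
Augment s→O→T: bottleneck 1. Total 7.
No augmenting path remains in the residual graph.

7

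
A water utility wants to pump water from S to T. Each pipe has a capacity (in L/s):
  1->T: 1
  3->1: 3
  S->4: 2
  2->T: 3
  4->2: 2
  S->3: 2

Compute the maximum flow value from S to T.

Augment S->4->2->T: bottleneck 2. Total 2.
Augment S->3->1->T: bottleneck 1. Total 3.
No augmenting path remains in the residual graph.

3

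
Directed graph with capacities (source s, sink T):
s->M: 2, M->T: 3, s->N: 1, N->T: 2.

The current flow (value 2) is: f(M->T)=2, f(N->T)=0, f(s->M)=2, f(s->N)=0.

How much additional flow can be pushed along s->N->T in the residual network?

Residual capacities along the path: s->N: 1, N->T: 2.
Minimum is 1.

1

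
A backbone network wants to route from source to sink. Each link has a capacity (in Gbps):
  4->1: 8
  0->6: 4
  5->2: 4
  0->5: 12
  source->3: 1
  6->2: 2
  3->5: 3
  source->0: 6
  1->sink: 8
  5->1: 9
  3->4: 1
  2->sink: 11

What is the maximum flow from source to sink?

7

Augment source->3->4->1->sink: bottleneck 1. Total 1.
Augment source->0->5->1->sink: bottleneck 6. Total 7.
No augmenting path remains in the residual graph.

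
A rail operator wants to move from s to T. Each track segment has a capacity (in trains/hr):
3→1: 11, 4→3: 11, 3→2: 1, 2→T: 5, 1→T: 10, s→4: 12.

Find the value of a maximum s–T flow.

11

Augment s→4→3→1→T: bottleneck 10. Total 10.
Augment s→4→3→2→T: bottleneck 1. Total 11.
No augmenting path remains in the residual graph.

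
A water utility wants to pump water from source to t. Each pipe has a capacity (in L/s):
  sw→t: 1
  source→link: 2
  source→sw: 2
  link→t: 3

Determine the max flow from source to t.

3

Augment source→sw→t: bottleneck 1. Total 1.
Augment source→link→t: bottleneck 2. Total 3.
No augmenting path remains in the residual graph.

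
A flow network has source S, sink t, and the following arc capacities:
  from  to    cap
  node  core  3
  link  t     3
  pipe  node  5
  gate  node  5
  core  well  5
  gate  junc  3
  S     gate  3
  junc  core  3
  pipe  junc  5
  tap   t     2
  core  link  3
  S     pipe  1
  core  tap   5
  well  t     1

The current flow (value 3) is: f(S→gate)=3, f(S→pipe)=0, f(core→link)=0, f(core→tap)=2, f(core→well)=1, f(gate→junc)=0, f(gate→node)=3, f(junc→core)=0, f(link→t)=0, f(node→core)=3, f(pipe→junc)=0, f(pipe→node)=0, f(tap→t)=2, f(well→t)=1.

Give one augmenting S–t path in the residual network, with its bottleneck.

Residual along S→pipe→junc→core→link→t: S→pipe: 1, pipe→junc: 5, junc→core: 3, core→link: 3, link→t: 3.
Bottleneck = min = 1.

S→pipe→junc→core→link→t, bottleneck 1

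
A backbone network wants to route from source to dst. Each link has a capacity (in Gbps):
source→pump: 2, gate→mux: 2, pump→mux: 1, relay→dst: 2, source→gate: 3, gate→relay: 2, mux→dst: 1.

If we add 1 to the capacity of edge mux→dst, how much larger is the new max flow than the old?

1

Original max flow = 3.
After raising cap(mux→dst), augmenting paths through that edge carry 1 more unit.
New max flow = 4. Increase = 1.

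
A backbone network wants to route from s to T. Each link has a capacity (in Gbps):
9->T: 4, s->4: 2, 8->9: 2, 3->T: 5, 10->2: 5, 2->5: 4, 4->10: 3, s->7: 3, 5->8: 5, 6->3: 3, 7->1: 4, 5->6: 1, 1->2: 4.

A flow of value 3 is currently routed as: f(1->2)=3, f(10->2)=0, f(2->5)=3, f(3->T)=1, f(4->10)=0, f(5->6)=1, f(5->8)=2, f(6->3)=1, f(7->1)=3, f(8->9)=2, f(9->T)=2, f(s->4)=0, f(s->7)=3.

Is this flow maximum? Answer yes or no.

Residual reachable from s: {1, 10, 2, 4, 5, 7, 8, s}; T is not reachable.
Saturated cut: 8->9, 5->6 with total capacity 3 = current flow value. Flow is maximum.

Yes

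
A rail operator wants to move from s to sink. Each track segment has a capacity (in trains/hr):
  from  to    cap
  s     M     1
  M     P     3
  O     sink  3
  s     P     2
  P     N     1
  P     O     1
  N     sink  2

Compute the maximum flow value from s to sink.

Augment s→P→N→sink: bottleneck 1. Total 1.
Augment s→P→O→sink: bottleneck 1. Total 2.
No augmenting path remains in the residual graph.

2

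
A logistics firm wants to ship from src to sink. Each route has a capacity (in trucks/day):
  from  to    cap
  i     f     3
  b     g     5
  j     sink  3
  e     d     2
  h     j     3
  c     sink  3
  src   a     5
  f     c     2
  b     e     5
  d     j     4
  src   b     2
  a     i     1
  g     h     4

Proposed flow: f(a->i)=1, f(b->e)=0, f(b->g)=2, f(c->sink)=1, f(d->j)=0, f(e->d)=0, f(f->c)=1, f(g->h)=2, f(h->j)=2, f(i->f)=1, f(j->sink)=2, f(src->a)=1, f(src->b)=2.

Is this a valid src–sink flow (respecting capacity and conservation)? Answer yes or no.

Every edge has 0 ≤ f(e) ≤ cap(e).
At each intermediate node, inflow equals outflow.

Yes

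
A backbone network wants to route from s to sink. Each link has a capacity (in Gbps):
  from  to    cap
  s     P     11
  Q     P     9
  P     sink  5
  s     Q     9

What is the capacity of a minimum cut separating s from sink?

5

Max flow = 5 (via 1 augmenting path).
In the residual at optimum, the set reachable from s is {P, Q, s}.
Cut edges: P→sink (cap 5). Sum = 5.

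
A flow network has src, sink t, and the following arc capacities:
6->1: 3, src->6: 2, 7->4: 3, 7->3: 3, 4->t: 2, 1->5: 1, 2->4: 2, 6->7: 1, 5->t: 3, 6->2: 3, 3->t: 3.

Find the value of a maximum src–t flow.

Augment src->6->1->5->t: bottleneck 1. Total 1.
Augment src->6->7->4->t: bottleneck 1. Total 2.
No augmenting path remains in the residual graph.

2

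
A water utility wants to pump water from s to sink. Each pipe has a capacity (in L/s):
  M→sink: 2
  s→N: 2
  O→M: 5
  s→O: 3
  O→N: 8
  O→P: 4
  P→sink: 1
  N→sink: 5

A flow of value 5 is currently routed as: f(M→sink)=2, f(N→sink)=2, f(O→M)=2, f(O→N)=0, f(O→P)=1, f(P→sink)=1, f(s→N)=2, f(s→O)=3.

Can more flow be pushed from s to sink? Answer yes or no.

No

Residual reachable from s: {s}; sink is not reachable.
Saturated cut: s→O, s→N with total capacity 5 = current flow value. Flow is maximum.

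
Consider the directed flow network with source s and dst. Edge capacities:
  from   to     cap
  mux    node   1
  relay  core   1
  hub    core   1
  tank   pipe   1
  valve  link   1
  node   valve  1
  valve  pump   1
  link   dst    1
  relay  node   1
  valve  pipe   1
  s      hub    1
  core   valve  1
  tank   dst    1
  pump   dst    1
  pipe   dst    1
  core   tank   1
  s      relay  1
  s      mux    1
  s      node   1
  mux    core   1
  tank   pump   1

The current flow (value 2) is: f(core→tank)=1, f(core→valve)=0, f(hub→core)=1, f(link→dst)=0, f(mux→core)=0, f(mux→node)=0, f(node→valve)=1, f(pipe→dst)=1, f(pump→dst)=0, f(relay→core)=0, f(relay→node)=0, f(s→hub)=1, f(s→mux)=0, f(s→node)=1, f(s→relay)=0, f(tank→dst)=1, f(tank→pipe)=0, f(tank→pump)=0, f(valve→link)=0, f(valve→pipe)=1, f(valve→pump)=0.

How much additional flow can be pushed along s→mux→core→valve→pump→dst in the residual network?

1

Residual capacities along the path: s→mux: 1, mux→core: 1, core→valve: 1, valve→pump: 1, pump→dst: 1.
Minimum is 1.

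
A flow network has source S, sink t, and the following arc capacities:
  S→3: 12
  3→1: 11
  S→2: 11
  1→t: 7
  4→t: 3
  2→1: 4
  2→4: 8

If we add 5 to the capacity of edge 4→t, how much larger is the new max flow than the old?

5

Original max flow = 10.
After raising cap(4→t), augmenting paths through that edge carry 5 more units.
New max flow = 15. Increase = 5.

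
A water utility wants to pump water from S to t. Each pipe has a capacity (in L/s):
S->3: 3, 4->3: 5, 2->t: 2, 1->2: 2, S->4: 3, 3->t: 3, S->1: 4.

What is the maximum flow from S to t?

Augment S->3->t: bottleneck 3. Total 3.
Augment S->1->2->t: bottleneck 2. Total 5.
No augmenting path remains in the residual graph.

5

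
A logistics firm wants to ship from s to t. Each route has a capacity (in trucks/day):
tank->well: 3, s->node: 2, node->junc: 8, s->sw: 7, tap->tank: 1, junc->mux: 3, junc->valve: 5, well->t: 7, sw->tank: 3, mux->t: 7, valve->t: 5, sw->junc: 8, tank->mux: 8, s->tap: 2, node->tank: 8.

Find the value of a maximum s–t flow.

Augment s->tap->tank->well->t: bottleneck 1. Total 1.
Augment s->node->tank->well->t: bottleneck 2. Total 3.
Augment s->sw->tank->mux->t: bottleneck 3. Total 6.
Augment s->sw->junc->valve->t: bottleneck 4. Total 10.
No augmenting path remains in the residual graph.

10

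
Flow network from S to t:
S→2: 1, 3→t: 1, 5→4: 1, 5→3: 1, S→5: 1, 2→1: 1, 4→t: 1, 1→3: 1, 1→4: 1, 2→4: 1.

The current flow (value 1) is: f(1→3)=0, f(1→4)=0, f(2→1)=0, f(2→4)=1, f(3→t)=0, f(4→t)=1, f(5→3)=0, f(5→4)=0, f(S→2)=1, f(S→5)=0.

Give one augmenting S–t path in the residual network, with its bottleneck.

S→5→3→t, bottleneck 1

Residual along S→5→3→t: S→5: 1, 5→3: 1, 3→t: 1.
Bottleneck = min = 1.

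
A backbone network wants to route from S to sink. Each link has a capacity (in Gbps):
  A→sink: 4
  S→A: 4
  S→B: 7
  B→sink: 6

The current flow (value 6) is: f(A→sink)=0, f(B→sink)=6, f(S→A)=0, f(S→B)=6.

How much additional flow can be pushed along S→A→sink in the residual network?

Residual capacities along the path: S→A: 4, A→sink: 4.
Minimum is 4.

4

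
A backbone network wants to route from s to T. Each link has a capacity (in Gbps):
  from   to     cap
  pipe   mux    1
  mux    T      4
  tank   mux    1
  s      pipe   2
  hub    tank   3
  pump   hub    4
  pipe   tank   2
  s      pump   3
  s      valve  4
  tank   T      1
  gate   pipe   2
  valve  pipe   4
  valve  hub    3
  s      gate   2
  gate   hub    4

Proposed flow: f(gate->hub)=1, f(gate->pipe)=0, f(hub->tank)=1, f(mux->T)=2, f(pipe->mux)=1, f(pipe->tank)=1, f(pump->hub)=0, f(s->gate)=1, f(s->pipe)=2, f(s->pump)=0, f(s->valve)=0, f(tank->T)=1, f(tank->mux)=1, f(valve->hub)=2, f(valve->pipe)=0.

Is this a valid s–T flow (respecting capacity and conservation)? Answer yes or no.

No

Conservation fails at valve: inflow 0 ≠ outflow 2.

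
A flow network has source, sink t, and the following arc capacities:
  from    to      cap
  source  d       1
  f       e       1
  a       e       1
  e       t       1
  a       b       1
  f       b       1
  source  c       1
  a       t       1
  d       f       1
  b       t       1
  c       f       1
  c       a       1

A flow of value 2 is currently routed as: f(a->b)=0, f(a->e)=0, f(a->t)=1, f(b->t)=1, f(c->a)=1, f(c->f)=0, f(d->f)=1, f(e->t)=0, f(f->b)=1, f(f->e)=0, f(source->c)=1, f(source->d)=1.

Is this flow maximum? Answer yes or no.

Yes

Residual reachable from source: {source}; t is not reachable.
Saturated cut: source->d, source->c with total capacity 2 = current flow value. Flow is maximum.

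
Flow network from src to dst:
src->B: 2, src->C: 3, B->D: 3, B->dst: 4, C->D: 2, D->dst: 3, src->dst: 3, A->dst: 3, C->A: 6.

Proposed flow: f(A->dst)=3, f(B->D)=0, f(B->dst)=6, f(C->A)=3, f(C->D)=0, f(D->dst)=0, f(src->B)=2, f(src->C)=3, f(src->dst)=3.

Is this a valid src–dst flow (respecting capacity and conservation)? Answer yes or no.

No

Capacity violated on B->dst: flow 6 > capacity 4.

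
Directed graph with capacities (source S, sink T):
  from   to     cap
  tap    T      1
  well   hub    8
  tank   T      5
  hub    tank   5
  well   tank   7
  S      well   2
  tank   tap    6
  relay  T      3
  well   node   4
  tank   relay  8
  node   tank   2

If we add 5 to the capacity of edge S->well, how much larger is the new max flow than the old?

5

Original max flow = 2.
After raising cap(S->well), augmenting paths through that edge carry 5 more units.
New max flow = 7. Increase = 5.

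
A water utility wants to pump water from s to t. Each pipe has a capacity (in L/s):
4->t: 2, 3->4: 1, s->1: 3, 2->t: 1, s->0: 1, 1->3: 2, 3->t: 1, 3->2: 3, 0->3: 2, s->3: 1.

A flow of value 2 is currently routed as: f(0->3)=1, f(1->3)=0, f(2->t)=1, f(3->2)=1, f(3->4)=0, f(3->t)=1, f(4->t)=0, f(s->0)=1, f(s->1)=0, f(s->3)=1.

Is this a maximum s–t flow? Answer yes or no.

No

Residual path s->1->3->4->t has bottleneck 1 > 0.
Pushing 1 along it raises the flow to 3, so the given flow is not maximum.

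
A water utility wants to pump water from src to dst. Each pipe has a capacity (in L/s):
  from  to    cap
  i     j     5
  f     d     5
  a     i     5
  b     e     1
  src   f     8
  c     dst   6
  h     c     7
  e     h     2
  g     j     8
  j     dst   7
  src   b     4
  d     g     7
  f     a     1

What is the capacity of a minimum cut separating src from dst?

Max flow = 7 (via 3 augmenting paths).
In the residual at optimum, the set reachable from src is {b, f, src}.
Cut edges: f->a (cap 1), f->d (cap 5), b->e (cap 1). Sum = 7.

7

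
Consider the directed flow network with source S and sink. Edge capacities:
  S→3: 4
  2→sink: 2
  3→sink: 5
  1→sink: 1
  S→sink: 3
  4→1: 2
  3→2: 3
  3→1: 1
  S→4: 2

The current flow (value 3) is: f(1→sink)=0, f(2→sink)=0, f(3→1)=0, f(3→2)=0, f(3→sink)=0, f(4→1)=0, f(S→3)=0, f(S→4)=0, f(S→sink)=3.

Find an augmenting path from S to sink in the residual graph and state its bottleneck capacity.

Residual along S→3→sink: S→3: 4, 3→sink: 5.
Bottleneck = min = 4.

S→3→sink, bottleneck 4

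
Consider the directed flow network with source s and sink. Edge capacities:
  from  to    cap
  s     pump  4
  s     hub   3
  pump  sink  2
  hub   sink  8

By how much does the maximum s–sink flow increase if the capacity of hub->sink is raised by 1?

Original max flow = 5.
Edge hub->sink does not cross the min cut (source side {pump, s}), so extra capacity there cannot help.
New max flow = 5. Increase = 0.

0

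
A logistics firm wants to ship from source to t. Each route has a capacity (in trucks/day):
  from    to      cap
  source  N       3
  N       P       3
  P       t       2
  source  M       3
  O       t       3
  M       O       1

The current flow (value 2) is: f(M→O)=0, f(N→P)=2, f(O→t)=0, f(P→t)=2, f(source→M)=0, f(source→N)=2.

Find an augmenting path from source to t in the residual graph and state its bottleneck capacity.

Residual along source→M→O→t: source→M: 3, M→O: 1, O→t: 3.
Bottleneck = min = 1.

source→M→O→t, bottleneck 1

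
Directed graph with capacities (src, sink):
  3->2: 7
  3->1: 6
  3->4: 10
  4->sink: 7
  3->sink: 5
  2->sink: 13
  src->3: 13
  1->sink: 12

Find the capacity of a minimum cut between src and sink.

Max flow = 13 (via 3 augmenting paths).
In the residual at optimum, the set reachable from src is {src}.
Cut edges: src->3 (cap 13). Sum = 13.

13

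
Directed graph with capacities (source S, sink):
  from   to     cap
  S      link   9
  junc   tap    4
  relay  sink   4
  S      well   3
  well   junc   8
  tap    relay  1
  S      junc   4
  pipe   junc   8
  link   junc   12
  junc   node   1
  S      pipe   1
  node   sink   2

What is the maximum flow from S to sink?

2

Augment S→junc→node→sink: bottleneck 1. Total 1.
Augment S→junc→tap→relay→sink: bottleneck 1. Total 2.
No augmenting path remains in the residual graph.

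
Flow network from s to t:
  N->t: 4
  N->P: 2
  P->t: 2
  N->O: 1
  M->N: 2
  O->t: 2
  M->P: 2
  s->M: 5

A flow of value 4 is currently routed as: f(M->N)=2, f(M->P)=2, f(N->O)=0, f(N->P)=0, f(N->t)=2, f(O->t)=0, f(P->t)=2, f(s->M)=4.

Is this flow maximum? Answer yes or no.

Residual reachable from s: {M, s}; t is not reachable.
Saturated cut: M->N, M->P with total capacity 4 = current flow value. Flow is maximum.

Yes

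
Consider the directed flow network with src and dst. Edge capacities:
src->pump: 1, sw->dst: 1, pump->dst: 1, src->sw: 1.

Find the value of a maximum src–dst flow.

2

Augment src->pump->dst: bottleneck 1. Total 1.
Augment src->sw->dst: bottleneck 1. Total 2.
No augmenting path remains in the residual graph.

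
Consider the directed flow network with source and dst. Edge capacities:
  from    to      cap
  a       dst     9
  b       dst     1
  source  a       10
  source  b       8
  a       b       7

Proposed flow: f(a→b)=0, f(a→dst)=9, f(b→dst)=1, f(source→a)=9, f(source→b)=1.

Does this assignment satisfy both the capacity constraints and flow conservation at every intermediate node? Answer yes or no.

Every edge has 0 ≤ f(e) ≤ cap(e).
At each intermediate node, inflow equals outflow.

Yes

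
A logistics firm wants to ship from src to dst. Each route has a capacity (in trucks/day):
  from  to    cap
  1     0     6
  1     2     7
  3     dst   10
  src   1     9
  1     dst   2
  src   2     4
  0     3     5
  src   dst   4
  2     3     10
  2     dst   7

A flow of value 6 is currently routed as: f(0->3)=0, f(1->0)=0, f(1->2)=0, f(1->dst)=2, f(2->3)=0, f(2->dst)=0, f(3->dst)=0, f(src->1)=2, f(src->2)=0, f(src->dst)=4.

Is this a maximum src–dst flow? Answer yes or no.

No

Residual path src->2->dst has bottleneck 4 > 0.
Pushing 4 along it raises the flow to 10, so the given flow is not maximum.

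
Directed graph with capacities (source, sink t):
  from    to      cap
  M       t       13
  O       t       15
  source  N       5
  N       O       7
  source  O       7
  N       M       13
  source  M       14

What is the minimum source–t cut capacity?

25

Max flow = 25 (via 3 augmenting paths).
In the residual at optimum, the set reachable from source is {M, source}.
Cut edges: source->N (cap 5), source->O (cap 7), M->t (cap 13). Sum = 25.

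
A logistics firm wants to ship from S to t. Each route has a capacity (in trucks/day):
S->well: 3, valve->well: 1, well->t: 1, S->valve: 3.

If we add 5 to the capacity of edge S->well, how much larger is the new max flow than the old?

Original max flow = 1.
Edge S->well does not cross the min cut (source side {S, valve, well}), so extra capacity there cannot help.
New max flow = 1. Increase = 0.

0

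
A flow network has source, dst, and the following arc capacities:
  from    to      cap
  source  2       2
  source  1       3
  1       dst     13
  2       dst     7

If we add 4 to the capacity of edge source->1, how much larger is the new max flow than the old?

Original max flow = 5.
After raising cap(source->1), augmenting paths through that edge carry 4 more units.
New max flow = 9. Increase = 4.

4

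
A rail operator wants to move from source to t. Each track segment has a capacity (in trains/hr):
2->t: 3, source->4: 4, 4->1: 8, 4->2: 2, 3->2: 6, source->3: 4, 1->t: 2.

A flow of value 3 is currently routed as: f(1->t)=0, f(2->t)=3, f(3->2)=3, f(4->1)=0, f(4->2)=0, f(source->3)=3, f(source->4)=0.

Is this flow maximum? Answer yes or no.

Residual path source->4->1->t has bottleneck 2 > 0.
Pushing 2 along it raises the flow to 5, so the given flow is not maximum.

No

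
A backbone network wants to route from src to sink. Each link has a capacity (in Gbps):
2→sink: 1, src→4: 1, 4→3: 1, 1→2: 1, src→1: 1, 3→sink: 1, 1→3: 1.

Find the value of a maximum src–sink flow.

Augment src→4→3→sink: bottleneck 1. Total 1.
Augment src→1→2→sink: bottleneck 1. Total 2.
No augmenting path remains in the residual graph.

2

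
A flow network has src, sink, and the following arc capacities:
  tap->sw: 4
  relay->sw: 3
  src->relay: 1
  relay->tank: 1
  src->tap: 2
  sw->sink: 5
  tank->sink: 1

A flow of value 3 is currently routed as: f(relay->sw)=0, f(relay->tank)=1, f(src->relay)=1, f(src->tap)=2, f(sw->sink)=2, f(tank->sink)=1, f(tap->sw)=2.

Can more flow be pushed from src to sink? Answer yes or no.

No

Residual reachable from src: {src}; sink is not reachable.
Saturated cut: src->relay, src->tap with total capacity 3 = current flow value. Flow is maximum.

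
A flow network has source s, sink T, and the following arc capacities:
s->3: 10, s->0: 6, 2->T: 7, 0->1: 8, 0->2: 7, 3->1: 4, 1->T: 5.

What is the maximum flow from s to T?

10

Augment s->3->1->T: bottleneck 4. Total 4.
Augment s->0->1->T: bottleneck 1. Total 5.
Augment s->0->2->T: bottleneck 5. Total 10.
No augmenting path remains in the residual graph.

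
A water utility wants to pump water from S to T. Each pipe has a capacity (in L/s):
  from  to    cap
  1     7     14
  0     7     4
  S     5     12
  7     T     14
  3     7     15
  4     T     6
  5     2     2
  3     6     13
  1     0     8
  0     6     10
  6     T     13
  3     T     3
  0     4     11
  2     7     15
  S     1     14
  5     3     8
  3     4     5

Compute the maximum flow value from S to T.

Augment S→1→7→T: bottleneck 14. Total 14.
Augment S→5→3→T: bottleneck 3. Total 17.
Augment S→5→3→6→T: bottleneck 5. Total 22.
Augment S→5→2→7→1→0→4→T: bottleneck 2. Total 24.
No augmenting path remains in the residual graph.

24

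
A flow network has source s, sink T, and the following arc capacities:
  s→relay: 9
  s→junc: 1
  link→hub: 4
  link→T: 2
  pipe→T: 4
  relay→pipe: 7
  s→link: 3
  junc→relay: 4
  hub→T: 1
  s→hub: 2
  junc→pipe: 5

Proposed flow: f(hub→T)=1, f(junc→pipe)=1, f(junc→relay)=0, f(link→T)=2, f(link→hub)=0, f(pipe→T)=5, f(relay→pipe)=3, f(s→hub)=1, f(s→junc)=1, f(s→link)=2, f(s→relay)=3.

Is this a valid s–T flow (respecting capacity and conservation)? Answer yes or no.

No

Capacity violated on pipe→T: flow 5 > capacity 4.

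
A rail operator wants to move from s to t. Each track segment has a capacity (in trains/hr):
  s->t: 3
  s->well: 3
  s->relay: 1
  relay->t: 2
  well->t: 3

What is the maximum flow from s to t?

7

Augment s->t: bottleneck 3. Total 3.
Augment s->well->t: bottleneck 3. Total 6.
Augment s->relay->t: bottleneck 1. Total 7.
No augmenting path remains in the residual graph.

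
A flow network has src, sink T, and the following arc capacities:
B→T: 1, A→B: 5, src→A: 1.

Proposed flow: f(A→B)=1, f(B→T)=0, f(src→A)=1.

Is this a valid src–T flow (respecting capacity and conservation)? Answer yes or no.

Conservation fails at B: inflow 1 ≠ outflow 0.

No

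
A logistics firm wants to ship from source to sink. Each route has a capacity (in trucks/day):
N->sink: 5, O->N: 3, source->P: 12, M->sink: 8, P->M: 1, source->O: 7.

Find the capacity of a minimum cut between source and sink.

4

Max flow = 4 (via 2 augmenting paths).
In the residual at optimum, the set reachable from source is {O, P, source}.
Cut edges: P->M (cap 1), O->N (cap 3). Sum = 4.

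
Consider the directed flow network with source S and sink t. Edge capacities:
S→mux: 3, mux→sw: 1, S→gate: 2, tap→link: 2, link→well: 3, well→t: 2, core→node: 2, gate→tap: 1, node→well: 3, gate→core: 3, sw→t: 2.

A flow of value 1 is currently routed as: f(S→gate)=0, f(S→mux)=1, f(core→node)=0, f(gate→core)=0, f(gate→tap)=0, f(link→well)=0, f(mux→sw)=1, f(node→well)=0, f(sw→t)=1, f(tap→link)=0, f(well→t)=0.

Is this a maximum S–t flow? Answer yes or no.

No

Residual path S→gate→core→node→well→t has bottleneck 2 > 0.
Pushing 2 along it raises the flow to 3, so the given flow is not maximum.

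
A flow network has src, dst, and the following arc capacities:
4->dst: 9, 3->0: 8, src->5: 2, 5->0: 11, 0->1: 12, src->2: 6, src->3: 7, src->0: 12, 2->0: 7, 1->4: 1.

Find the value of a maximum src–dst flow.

Augment src->0->1->4->dst: bottleneck 1. Total 1.
No augmenting path remains in the residual graph.

1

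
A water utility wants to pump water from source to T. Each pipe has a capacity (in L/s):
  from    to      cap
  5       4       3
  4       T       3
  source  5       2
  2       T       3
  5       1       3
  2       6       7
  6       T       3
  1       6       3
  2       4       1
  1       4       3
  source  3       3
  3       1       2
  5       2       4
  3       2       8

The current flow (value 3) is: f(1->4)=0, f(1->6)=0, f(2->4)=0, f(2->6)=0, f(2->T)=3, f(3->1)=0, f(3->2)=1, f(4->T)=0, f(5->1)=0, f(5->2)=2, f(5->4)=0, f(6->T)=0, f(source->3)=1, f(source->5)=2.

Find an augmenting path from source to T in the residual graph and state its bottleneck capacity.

source->3->1->4->T, bottleneck 2

Residual along source->3->1->4->T: source->3: 2, 3->1: 2, 1->4: 3, 4->T: 3.
Bottleneck = min = 2.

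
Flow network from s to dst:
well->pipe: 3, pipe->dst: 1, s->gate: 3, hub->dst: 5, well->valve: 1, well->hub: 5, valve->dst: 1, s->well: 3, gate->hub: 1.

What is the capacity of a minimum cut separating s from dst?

Max flow = 4 (via 3 augmenting paths).
In the residual at optimum, the set reachable from s is {gate, s}.
Cut edges: s->well (cap 3), gate->hub (cap 1). Sum = 4.

4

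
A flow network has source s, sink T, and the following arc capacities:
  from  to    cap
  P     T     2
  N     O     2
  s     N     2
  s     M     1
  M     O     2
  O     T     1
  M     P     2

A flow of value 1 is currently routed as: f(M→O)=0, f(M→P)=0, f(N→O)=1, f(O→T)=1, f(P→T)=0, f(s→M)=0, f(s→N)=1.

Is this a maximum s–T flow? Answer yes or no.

Residual path s→M→P→T has bottleneck 1 > 0.
Pushing 1 along it raises the flow to 2, so the given flow is not maximum.

No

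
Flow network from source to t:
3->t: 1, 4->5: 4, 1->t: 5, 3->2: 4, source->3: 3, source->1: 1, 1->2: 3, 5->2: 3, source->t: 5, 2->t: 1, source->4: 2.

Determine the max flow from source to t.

8

Augment source->t: bottleneck 5. Total 5.
Augment source->1->t: bottleneck 1. Total 6.
Augment source->3->t: bottleneck 1. Total 7.
Augment source->3->2->t: bottleneck 1. Total 8.
No augmenting path remains in the residual graph.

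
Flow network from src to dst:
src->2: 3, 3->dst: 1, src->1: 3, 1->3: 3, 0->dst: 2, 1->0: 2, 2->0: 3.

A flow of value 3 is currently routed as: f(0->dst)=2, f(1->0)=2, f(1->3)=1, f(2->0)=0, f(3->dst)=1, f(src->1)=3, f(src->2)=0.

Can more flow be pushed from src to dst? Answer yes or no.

Residual reachable from src: {0, 1, 2, 3, src}; dst is not reachable.
Saturated cut: 3->dst, 0->dst with total capacity 3 = current flow value. Flow is maximum.

No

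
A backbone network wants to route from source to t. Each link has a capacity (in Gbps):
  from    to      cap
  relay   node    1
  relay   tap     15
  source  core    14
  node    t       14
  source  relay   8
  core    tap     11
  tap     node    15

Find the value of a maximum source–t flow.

14

Augment source→relay→node→t: bottleneck 1. Total 1.
Augment source→relay→tap→node→t: bottleneck 7. Total 8.
Augment source→core→tap→node→t: bottleneck 6. Total 14.
No augmenting path remains in the residual graph.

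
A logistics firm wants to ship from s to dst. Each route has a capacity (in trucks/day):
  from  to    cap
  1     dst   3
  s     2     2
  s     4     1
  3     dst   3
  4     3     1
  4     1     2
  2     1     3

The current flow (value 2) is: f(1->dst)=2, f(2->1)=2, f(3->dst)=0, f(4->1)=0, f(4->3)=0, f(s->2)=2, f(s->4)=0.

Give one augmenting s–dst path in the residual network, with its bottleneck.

s->4->1->dst, bottleneck 1

Residual along s->4->1->dst: s->4: 1, 4->1: 2, 1->dst: 1.
Bottleneck = min = 1.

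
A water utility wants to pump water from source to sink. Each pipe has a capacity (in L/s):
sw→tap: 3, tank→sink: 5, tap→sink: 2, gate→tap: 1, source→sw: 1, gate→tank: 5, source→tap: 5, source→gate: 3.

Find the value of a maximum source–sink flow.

Augment source→tap→sink: bottleneck 2. Total 2.
Augment source→gate→tank→sink: bottleneck 3. Total 5.
No augmenting path remains in the residual graph.

5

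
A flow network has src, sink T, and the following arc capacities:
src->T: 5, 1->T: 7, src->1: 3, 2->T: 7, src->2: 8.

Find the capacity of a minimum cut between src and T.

Max flow = 15 (via 3 augmenting paths).
In the residual at optimum, the set reachable from src is {2, src}.
Cut edges: src->1 (cap 3), src->T (cap 5), 2->T (cap 7). Sum = 15.

15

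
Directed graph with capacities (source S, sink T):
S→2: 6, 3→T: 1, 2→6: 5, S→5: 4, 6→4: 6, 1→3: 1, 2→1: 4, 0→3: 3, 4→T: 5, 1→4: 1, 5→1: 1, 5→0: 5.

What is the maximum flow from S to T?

6

Augment S→5→0→3→T: bottleneck 1. Total 1.
Augment S→5→1→4→T: bottleneck 1. Total 2.
Augment S→2→6→4→T: bottleneck 4. Total 6.
No augmenting path remains in the residual graph.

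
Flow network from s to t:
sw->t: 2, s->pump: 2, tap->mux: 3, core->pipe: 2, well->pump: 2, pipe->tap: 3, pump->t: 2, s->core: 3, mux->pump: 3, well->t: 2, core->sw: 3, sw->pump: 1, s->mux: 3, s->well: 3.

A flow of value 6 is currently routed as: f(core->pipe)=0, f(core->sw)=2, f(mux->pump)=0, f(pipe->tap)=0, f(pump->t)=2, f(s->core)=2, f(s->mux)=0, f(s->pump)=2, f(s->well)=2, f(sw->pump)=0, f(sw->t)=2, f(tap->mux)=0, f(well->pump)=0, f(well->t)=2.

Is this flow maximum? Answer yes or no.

Yes

Residual reachable from s: {core, mux, pipe, pump, s, sw, tap, well}; t is not reachable.
Saturated cut: well->t, sw->t, pump->t with total capacity 6 = current flow value. Flow is maximum.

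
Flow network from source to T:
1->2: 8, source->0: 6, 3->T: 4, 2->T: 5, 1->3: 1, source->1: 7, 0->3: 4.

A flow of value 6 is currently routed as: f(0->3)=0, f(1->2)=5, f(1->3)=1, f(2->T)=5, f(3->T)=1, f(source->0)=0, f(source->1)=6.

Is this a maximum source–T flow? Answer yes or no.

No

Residual path source->0->3->T has bottleneck 3 > 0.
Pushing 3 along it raises the flow to 9, so the given flow is not maximum.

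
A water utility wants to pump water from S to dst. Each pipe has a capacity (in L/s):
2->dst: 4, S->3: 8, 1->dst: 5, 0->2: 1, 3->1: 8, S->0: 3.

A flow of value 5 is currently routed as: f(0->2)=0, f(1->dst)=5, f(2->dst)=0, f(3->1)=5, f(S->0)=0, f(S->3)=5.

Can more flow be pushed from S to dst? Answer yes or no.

Residual path S->0->2->dst has bottleneck 1 > 0.
Pushing 1 along it raises the flow to 6, so the given flow is not maximum.

Yes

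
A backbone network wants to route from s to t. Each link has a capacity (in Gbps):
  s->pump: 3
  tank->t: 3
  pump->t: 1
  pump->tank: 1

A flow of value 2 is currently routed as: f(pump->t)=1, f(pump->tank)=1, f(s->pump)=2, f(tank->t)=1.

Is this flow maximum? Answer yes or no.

Residual reachable from s: {pump, s}; t is not reachable.
Saturated cut: pump->tank, pump->t with total capacity 2 = current flow value. Flow is maximum.

Yes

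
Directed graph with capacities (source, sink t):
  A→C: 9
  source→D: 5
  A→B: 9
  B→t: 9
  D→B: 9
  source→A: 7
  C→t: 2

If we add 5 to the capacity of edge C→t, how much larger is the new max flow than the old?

1

Original max flow = 11.
After raising cap(C→t), augmenting paths through that edge carry 1 more unit.
New max flow = 12. Increase = 1.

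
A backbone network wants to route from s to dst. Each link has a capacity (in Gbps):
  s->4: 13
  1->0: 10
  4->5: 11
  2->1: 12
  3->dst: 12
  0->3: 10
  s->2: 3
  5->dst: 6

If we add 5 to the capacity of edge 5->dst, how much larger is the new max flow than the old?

Original max flow = 9.
After raising cap(5->dst), augmenting paths through that edge carry 5 more units.
New max flow = 14. Increase = 5.

5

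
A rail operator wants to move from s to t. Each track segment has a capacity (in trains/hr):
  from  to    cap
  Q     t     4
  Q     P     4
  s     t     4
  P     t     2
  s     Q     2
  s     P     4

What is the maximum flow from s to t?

Augment s→t: bottleneck 4. Total 4.
Augment s→Q→t: bottleneck 2. Total 6.
Augment s→P→t: bottleneck 2. Total 8.
No augmenting path remains in the residual graph.

8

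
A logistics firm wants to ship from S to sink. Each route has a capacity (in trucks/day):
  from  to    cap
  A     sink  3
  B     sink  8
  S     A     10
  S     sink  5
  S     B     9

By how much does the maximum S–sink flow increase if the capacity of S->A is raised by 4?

Original max flow = 16.
Edge S->A does not cross the min cut (source side {A, B, S}), so extra capacity there cannot help.
New max flow = 16. Increase = 0.

0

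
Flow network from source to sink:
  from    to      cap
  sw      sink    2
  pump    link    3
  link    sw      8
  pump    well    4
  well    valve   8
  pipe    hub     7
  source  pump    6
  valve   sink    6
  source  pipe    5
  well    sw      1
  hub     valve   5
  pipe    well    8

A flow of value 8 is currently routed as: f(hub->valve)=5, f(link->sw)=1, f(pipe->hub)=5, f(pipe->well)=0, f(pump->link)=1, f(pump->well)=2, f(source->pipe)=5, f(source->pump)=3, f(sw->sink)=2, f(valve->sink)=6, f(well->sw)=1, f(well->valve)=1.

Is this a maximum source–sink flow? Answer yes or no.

Yes

Residual reachable from source: {hub, link, pipe, pump, source, sw, valve, well}; sink is not reachable.
Saturated cut: valve->sink, sw->sink with total capacity 8 = current flow value. Flow is maximum.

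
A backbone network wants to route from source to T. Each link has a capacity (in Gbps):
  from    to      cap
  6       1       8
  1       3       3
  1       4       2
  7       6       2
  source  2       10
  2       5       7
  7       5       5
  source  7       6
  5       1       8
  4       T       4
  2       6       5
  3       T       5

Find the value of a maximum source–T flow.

5

Augment source->7->5->1->3->T: bottleneck 3. Total 3.
Augment source->7->5->1->4->T: bottleneck 2. Total 5.
No augmenting path remains in the residual graph.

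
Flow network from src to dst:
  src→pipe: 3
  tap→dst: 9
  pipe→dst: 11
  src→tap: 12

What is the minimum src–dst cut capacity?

12

Max flow = 12 (via 2 augmenting paths).
In the residual at optimum, the set reachable from src is {src, tap}.
Cut edges: src→pipe (cap 3), tap→dst (cap 9). Sum = 12.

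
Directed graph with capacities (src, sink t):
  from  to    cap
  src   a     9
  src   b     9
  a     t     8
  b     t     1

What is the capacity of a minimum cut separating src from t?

Max flow = 9 (via 2 augmenting paths).
In the residual at optimum, the set reachable from src is {a, b, src}.
Cut edges: a->t (cap 8), b->t (cap 1). Sum = 9.

9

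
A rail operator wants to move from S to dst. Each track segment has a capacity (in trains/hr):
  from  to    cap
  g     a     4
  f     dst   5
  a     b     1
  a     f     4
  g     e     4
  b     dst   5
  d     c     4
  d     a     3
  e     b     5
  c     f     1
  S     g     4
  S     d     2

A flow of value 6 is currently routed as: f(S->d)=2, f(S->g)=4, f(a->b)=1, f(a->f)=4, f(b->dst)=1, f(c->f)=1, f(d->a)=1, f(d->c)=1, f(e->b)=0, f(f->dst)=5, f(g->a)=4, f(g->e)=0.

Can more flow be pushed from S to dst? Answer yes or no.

Residual reachable from S: {S}; dst is not reachable.
Saturated cut: S->d, S->g with total capacity 6 = current flow value. Flow is maximum.

No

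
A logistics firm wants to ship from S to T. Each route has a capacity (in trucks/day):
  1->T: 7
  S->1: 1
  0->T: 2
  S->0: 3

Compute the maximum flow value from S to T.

3

Augment S->1->T: bottleneck 1. Total 1.
Augment S->0->T: bottleneck 2. Total 3.
No augmenting path remains in the residual graph.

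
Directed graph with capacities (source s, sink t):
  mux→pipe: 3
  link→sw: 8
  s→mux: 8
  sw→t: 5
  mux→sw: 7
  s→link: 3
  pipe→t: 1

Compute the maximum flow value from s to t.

Augment s→mux→pipe→t: bottleneck 1. Total 1.
Augment s→mux→sw→t: bottleneck 5. Total 6.
No augmenting path remains in the residual graph.

6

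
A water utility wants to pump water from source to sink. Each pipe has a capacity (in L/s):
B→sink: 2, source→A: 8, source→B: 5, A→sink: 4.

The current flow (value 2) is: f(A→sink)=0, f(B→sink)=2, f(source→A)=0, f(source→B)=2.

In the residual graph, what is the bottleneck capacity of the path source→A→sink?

Residual capacities along the path: source→A: 8, A→sink: 4.
Minimum is 4.

4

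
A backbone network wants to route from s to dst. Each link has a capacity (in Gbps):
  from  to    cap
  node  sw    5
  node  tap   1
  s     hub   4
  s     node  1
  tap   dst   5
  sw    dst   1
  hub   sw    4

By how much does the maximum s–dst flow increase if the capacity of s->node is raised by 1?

0

Original max flow = 2.
Even with extra capacity on s->node, another cut of capacity 2 remains binding.
New max flow = 2. Increase = 0.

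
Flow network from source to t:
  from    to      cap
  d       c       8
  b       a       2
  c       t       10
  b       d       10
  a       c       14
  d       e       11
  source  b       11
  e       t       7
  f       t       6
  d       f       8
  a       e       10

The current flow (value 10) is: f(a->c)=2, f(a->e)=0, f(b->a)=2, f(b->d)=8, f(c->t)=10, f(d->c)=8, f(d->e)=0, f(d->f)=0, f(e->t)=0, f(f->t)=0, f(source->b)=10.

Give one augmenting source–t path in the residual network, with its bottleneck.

Residual along source->b->d->f->t: source->b: 1, b->d: 2, d->f: 8, f->t: 6.
Bottleneck = min = 1.

source->b->d->f->t, bottleneck 1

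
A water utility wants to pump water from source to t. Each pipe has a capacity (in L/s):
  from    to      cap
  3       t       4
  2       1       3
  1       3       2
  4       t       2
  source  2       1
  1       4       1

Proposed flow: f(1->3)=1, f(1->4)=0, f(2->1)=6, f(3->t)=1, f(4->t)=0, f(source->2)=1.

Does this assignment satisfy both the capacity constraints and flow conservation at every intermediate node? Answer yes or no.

Capacity violated on 2->1: flow 6 > capacity 3.

No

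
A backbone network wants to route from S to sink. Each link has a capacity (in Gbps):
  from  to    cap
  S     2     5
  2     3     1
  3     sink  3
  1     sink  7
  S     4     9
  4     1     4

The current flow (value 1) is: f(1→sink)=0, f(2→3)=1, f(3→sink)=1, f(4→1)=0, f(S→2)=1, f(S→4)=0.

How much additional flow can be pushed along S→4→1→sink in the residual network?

Residual capacities along the path: S→4: 9, 4→1: 4, 1→sink: 7.
Minimum is 4.

4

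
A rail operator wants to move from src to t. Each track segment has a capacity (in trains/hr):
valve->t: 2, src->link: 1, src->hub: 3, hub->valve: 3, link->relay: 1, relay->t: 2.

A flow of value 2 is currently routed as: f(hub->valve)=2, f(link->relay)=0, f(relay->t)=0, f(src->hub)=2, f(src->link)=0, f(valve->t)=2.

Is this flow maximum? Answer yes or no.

No

Residual path src->link->relay->t has bottleneck 1 > 0.
Pushing 1 along it raises the flow to 3, so the given flow is not maximum.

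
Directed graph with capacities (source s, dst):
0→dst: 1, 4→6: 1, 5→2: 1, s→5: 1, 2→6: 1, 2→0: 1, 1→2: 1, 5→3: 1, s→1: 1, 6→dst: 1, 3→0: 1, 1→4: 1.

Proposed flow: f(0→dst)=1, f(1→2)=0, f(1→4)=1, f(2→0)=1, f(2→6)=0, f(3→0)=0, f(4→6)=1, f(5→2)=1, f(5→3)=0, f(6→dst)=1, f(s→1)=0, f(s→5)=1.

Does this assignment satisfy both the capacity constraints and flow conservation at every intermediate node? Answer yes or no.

Conservation fails at 1: inflow 0 ≠ outflow 1.

No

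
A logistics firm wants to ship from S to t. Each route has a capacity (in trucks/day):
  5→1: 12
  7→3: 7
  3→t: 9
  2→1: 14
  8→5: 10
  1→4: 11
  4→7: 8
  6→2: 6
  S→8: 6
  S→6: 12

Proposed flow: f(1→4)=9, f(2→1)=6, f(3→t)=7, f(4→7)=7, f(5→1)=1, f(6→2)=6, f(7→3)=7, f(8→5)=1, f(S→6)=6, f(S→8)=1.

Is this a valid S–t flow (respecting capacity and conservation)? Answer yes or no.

No

Conservation fails at 1: inflow 7 ≠ outflow 9.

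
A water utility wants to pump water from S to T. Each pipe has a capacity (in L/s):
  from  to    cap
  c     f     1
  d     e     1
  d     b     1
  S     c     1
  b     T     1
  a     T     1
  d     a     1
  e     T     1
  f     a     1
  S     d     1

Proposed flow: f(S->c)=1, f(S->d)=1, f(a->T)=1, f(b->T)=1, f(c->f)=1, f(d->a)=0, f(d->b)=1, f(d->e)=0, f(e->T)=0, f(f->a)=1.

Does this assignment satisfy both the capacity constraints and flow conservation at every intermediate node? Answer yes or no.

Every edge has 0 ≤ f(e) ≤ cap(e).
At each intermediate node, inflow equals outflow.

Yes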